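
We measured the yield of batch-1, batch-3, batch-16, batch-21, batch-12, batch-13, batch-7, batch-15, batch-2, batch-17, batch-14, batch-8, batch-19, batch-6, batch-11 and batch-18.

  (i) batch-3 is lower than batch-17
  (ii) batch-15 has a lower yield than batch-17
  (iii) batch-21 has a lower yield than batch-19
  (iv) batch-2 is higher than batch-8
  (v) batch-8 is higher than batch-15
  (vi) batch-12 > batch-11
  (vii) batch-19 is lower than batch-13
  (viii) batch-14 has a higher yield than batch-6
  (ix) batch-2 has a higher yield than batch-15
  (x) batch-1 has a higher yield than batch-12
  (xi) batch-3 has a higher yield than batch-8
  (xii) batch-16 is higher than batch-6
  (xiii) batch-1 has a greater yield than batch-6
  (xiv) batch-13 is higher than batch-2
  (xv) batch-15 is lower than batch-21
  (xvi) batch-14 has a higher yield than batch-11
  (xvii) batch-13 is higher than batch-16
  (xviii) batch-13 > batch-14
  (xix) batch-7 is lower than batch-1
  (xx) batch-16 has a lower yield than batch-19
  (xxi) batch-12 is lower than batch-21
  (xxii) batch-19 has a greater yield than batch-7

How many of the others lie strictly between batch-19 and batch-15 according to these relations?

1

Chaining upward from batch-15 reaches: batch-8, batch-3, batch-2, batch-17, batch-21, batch-13.
Chaining downward from batch-19 reaches: batch-11, batch-7, batch-6, batch-12, batch-16, batch-21.
Strictly between batch-15 and batch-19 are those in both lists: batch-21 — 1 element.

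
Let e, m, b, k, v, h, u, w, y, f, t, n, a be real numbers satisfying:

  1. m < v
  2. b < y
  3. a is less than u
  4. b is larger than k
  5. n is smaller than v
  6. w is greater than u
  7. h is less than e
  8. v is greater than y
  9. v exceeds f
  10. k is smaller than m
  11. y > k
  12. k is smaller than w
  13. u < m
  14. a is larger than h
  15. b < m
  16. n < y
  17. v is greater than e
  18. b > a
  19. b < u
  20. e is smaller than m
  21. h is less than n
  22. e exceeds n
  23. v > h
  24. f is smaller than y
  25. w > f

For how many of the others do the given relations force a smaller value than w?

Directly below w: k, u, f.
One step further: a, b (5 so far).
One step further: h (6 so far).
Nothing else is reachable below w; 6 in all.

6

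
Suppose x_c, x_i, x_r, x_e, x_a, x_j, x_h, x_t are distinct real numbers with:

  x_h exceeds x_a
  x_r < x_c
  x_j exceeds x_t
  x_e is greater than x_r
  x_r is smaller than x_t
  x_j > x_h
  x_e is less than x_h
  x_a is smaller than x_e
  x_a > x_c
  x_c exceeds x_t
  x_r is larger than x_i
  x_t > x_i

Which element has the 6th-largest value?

The consecutive relations fix a unique order: x_i < x_r < x_t < x_c < x_a < x_e < x_h < x_j.
Counting 6 from the largest end gives x_t.

x_t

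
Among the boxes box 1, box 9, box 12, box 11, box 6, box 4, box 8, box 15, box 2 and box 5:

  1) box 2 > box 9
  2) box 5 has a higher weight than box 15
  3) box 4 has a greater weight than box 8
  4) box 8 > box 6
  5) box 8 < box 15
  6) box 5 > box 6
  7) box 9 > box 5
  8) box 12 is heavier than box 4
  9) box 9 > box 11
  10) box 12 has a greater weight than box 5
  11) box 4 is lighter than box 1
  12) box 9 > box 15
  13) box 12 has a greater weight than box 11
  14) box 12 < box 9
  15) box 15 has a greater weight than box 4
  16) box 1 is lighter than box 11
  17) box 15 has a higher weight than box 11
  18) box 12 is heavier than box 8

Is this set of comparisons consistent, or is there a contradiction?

consistent

Every relation is compatible with box 6 < box 8 < box 4 < box 1 < box 11 < box 15 < box 5 < box 12 < box 9 < box 2; the set is consistent.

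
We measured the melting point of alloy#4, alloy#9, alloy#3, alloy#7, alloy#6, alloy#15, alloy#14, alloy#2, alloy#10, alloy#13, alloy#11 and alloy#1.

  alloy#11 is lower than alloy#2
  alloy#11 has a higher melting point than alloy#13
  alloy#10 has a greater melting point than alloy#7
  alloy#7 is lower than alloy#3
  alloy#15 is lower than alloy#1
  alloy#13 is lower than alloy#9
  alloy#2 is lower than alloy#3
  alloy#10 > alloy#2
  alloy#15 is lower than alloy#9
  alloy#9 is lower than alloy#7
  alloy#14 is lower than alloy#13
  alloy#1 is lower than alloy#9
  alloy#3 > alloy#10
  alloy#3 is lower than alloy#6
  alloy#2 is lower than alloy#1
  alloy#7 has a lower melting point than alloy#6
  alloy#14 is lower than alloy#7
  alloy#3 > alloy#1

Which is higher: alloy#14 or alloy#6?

alloy#6

alloy#14 < alloy#13 and alloy#13 < alloy#11 give alloy#14 < alloy#11.
With alloy#11 < alloy#2: alloy#14 < alloy#13 < alloy#11 < alloy#2.
With alloy#2 < alloy#1: alloy#14 < alloy#13 < alloy#11 < alloy#2 < alloy#1.
With alloy#1 < alloy#9: alloy#14 < alloy#13 < alloy#11 < alloy#2 < alloy#1 < alloy#9.
With alloy#9 < alloy#7: alloy#14 < alloy#13 < alloy#11 < alloy#2 < alloy#1 < alloy#9 < alloy#7.
With alloy#7 < alloy#3: alloy#14 < alloy#13 < alloy#11 < alloy#2 < alloy#1 < alloy#9 < alloy#7 < alloy#3.
Then alloy#3 < alloy#6 extends the chain to alloy#6.
So alloy#14 < alloy#6; alloy#6 is the higher of the two.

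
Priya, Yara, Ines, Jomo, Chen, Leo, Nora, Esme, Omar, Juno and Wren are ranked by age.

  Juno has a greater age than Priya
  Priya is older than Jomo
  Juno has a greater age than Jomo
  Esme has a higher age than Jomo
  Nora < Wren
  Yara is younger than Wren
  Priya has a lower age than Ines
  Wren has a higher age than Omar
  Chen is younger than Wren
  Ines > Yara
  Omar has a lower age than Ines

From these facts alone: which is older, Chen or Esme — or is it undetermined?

undetermined

Following every chain through Chen: above Chen we get Wren.
Esme is not reached, and no chain runs the other way from Esme to Chen.
So the given relations leave the order of Chen and Esme undetermined.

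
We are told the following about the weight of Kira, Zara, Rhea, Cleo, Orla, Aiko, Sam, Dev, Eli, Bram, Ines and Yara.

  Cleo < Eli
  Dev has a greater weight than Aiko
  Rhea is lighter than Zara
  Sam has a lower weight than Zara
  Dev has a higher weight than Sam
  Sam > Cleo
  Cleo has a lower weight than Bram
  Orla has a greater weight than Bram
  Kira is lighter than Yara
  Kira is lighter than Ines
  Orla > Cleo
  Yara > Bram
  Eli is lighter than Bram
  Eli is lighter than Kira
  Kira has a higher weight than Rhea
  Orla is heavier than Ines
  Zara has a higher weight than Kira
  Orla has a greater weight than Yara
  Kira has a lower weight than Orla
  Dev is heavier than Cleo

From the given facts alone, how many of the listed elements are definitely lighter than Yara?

The elements the relations force below Yara are Rhea, Cleo, Eli, Kira, Bram — no chain reaches any other.
That is 5.

5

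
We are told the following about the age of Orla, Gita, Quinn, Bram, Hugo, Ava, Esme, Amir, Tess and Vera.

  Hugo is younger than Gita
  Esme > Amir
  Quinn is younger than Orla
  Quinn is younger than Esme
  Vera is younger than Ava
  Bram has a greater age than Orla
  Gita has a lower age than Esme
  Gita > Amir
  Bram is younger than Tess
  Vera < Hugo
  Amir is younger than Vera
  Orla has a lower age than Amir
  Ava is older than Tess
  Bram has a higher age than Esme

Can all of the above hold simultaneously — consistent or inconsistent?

Every relation is compatible with Quinn < Orla < Amir < Vera < Hugo < Gita < Esme < Bram < Tess < Ava; the set is consistent.

consistent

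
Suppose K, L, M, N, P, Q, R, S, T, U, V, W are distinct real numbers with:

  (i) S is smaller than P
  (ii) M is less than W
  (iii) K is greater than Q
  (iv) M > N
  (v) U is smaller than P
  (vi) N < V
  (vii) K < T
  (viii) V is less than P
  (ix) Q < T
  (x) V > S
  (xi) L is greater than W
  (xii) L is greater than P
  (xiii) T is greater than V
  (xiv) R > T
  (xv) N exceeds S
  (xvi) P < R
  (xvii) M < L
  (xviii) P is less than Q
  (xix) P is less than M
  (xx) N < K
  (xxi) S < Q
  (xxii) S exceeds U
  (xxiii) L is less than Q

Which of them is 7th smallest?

Chaining the given pairs: U < S < N < V < P < M < W < L < Q < K < T < R.
Counting 7 from the smallest end gives W.

W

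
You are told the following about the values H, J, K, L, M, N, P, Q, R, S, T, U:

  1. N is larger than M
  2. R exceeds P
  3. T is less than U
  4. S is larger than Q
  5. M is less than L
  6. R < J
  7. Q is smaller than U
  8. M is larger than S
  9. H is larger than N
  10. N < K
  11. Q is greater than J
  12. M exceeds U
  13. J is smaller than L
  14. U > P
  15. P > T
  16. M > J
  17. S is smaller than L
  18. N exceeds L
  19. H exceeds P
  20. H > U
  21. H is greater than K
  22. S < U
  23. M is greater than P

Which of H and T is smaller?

T

Link the given pairs in sequence: T < P; P < R; R < J; J < Q; Q < S; S < U; U < M; M < L; L < N; N < K; K < H.
Together: T < P < R < J < Q < S < U < M < L < N < K < H.
So T < H; T is the smaller of the two.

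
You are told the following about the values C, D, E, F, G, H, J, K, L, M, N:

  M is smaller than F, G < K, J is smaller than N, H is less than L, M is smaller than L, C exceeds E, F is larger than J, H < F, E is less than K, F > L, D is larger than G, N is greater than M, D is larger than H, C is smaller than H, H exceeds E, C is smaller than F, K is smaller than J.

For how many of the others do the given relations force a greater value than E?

From E the given relations immediately reach C, K, H.
From those, J, L, F, D — 7 in total.
From those, N — 8 in total.
Nothing else is reachable above E; 8 in all.

8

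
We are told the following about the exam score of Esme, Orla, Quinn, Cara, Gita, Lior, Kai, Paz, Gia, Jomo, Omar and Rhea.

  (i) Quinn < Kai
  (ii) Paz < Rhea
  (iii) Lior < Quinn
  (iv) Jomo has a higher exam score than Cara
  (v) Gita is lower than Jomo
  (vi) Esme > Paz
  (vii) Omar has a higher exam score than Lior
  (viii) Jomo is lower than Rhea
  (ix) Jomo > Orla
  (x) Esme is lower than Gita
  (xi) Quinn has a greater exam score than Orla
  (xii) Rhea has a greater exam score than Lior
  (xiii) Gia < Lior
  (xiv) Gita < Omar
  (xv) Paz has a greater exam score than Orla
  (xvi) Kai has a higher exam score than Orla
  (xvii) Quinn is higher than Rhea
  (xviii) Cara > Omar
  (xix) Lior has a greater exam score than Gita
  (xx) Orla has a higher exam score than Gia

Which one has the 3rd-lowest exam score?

Chaining the given pairs: Gia < Orla < Paz < Esme < Gita < Lior < Omar < Cara < Jomo < Rhea < Quinn < Kai.
Counting 3 from the smallest end gives Paz.

Paz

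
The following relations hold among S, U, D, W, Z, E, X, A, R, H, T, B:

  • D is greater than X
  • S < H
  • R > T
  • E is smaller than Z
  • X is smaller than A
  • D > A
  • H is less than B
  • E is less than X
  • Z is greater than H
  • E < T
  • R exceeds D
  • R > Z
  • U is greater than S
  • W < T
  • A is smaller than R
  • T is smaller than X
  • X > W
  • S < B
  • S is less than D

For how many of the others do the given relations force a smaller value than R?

9

From R the given relations immediately reach T, Z, A, D.
From those, W, S, H, E, X — 9 in total.
No other element is forced below R by the given relations, so the count is 9.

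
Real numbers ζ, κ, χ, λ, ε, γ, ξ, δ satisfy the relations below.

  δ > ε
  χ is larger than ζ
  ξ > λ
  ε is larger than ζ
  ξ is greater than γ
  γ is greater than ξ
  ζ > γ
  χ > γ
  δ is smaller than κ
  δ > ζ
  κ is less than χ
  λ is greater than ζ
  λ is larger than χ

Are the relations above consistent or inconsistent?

We have ξ < γ stated directly, yet also γ < ζ < ε < δ < κ < χ < λ < ξ by chaining the others — so γ < ξ. Contradiction.

inconsistent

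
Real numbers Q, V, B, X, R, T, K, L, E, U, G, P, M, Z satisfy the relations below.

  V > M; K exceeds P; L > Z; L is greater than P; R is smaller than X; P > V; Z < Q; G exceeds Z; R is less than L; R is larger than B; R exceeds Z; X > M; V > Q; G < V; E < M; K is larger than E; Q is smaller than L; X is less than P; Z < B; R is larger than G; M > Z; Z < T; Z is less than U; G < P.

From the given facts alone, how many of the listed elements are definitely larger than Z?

Directly above Z: G, T, B, M, Q, U, R, L.
One step further: V, X, P (11 so far).
One step further: K (12 so far).
Nothing else is reachable above Z; 12 in all.

12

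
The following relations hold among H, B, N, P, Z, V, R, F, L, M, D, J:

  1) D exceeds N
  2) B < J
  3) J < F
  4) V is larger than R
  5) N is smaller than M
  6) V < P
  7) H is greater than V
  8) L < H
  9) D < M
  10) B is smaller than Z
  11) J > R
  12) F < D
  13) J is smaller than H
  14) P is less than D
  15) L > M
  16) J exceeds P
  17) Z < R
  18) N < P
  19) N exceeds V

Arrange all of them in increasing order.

The consecutive links are each given: B < Z; Z < R; R < V; V < N; N < P; P < J; J < F; F < D; D < M; M < L; L < H.

B < Z < R < V < N < P < J < F < D < M < L < H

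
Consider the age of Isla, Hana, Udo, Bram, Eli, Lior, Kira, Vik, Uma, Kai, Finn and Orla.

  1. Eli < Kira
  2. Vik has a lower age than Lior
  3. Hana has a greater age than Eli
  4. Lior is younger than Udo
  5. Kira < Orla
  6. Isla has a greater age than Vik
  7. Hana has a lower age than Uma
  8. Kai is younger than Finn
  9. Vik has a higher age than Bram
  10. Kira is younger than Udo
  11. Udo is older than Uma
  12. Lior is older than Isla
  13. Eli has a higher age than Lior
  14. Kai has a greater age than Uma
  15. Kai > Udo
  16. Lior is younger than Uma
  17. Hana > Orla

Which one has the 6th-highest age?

Chaining the given pairs: Bram < Vik < Isla < Lior < Eli < Kira < Orla < Hana < Uma < Udo < Kai < Finn.
The 6th largest is Orla.

Orla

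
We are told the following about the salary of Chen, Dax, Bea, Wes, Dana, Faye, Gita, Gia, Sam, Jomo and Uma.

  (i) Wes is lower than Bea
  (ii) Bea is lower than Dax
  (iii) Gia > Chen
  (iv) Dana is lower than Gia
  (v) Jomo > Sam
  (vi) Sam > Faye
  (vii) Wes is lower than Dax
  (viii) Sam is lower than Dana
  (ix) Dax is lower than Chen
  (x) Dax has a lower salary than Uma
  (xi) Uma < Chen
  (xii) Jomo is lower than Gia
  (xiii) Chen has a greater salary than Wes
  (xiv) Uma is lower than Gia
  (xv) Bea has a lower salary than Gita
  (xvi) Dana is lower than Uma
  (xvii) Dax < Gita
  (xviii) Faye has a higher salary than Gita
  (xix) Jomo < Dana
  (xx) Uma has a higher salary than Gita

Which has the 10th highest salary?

Bea

The consecutive relations fix a unique order: Wes < Bea < Dax < Gita < Faye < Sam < Jomo < Dana < Uma < Chen < Gia.
The 10th largest is Bea.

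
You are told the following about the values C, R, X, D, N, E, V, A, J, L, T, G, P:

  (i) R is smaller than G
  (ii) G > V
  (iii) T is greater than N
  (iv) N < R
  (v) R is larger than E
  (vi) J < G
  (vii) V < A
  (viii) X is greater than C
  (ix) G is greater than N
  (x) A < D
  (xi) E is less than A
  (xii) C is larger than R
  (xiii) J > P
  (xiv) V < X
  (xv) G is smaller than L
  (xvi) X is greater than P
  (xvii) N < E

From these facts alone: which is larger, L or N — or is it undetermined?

N < E and E < R give N < R.
With R < G: N < E < R < G.
With G < L: N < E < R < G < L.
So L is larger.

L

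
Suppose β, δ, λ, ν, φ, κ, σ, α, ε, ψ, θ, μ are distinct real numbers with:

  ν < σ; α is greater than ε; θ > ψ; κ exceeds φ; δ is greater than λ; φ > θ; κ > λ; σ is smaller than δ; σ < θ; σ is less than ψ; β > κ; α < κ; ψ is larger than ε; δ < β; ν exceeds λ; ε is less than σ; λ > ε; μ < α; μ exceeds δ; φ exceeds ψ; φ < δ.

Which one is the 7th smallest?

φ

The consecutive relations fix a unique order: ε < λ < ν < σ < ψ < θ < φ < δ < μ < α < κ < β.
Counting 7 from the smallest end gives φ.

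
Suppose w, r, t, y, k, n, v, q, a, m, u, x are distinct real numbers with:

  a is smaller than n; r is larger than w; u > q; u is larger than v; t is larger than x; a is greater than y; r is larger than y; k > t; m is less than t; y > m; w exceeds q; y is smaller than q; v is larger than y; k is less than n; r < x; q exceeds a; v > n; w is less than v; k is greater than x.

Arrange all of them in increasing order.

m < y < a < q < w < r < x < t < k < n < v < u

Each adjacent pair is fixed by a given relation: m < y; y < a; a < q; q < w; w < r; r < x; x < t; t < k; k < n; n < v; v < u. Chaining them end to end gives the full order.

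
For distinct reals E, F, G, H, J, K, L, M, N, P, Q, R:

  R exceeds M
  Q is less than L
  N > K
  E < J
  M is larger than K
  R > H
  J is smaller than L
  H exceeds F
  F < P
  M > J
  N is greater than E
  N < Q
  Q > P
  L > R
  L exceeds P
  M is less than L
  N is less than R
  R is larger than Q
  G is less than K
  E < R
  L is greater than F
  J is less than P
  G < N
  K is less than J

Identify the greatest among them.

L

F is not greatest since F < L; H is not greatest since H < R; G is not greatest since G < K; E is not greatest since E < N; K is not greatest since K < M; J is not greatest since J < P; P is not greatest since P < L; N is not greatest since N < R; Q is not greatest since Q < L; M is not greatest since M < L; R is not greatest since R < L.
Only L has nothing above it, so L is the greatest.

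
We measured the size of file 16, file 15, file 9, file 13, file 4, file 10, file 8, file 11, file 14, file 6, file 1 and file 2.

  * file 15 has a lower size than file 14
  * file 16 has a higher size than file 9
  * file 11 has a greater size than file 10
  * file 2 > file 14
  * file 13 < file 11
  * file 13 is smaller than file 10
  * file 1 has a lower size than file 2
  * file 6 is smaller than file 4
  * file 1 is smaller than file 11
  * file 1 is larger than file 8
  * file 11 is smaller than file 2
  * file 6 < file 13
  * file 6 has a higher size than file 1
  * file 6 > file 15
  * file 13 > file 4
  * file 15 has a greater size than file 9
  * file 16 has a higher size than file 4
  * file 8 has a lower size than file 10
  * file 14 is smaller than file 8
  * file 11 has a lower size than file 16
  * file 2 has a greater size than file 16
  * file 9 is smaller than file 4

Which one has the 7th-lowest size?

file 4

Piecing the relations together gives one ordering: file 9 < file 15 < file 14 < file 8 < file 1 < file 6 < file 4 < file 13 < file 10 < file 11 < file 16 < file 2.
Counting 7 from the smallest end gives file 4.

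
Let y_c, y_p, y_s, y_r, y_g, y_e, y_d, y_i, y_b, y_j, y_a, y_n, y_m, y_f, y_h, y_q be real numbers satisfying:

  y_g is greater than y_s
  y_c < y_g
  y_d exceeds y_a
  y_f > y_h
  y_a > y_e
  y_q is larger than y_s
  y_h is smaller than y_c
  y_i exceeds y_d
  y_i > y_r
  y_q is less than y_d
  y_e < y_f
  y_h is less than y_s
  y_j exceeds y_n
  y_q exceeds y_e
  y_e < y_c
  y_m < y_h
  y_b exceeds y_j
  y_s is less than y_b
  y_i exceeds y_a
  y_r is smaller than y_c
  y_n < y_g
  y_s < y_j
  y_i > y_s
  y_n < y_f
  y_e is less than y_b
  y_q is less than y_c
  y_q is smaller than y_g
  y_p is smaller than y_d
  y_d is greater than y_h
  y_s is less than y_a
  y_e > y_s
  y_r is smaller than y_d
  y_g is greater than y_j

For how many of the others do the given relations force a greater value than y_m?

12

Directly above y_m: y_h.
One step further: y_s, y_c, y_f, y_d (5 so far).
One step further: y_e, y_q, y_a, y_i, y_j, y_b, y_g (12 so far).
Nothing else is reachable above y_m; 12 in all.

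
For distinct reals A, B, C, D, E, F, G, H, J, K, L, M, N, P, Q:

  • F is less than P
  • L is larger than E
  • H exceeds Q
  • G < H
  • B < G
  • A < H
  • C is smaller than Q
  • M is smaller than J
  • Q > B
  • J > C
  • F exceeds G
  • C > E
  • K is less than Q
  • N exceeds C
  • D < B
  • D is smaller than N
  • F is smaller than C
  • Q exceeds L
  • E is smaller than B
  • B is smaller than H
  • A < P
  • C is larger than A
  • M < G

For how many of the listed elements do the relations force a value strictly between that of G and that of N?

2

The relations place G below N. An element lies strictly between them when it is forced above G and also forced below N.
Above G: {F, C, J, Q, H, P}. Below N: {D, E, A, B, M, F, C}.
Intersection: {F, C} — 2.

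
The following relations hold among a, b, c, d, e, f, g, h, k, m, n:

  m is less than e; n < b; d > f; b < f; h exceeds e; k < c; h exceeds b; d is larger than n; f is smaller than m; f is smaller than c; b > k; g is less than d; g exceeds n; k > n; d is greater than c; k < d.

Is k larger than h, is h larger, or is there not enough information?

h

The relevant relations are k < b; b < f; f < m; m < e; e < h.
Chaining these gives k < b < f < m < e < h.
So h is larger.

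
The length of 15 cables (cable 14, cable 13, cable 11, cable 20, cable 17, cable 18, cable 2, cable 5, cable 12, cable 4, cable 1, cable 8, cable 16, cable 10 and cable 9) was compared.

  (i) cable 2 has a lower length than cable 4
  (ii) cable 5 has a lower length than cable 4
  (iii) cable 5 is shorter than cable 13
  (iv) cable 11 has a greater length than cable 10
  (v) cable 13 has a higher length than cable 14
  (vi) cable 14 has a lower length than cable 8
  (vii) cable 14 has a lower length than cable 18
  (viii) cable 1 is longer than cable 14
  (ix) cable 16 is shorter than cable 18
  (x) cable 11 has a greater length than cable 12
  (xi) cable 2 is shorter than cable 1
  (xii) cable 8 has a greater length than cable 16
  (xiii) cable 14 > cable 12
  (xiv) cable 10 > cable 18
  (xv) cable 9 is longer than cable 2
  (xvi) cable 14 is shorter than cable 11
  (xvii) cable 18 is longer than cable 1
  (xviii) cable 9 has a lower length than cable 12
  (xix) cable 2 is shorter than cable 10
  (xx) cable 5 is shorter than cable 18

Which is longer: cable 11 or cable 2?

cable 11

The relevant relations are cable 2 < cable 9; cable 9 < cable 12; cable 12 < cable 14; cable 14 < cable 1; cable 1 < cable 18; cable 18 < cable 10; cable 10 < cable 11.
Together: cable 2 < cable 9 < cable 12 < cable 14 < cable 1 < cable 18 < cable 10 < cable 11.
So cable 2 < cable 11; cable 11 is the longer of the two.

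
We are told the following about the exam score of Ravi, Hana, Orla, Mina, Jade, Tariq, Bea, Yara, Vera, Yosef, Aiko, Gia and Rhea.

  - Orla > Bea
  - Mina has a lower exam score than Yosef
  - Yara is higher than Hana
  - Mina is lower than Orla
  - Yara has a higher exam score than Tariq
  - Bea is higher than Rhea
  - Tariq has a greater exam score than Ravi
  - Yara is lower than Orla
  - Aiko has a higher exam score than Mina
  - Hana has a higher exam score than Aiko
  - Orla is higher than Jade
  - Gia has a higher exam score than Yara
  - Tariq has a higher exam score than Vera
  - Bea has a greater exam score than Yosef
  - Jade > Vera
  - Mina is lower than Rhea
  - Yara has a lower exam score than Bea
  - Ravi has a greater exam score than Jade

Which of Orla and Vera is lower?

Following the relations from Vera: Vera < Jade < Ravi < Tariq < Yara < Bea < Orla.
So Vera < Orla; Vera is the lower of the two.

Vera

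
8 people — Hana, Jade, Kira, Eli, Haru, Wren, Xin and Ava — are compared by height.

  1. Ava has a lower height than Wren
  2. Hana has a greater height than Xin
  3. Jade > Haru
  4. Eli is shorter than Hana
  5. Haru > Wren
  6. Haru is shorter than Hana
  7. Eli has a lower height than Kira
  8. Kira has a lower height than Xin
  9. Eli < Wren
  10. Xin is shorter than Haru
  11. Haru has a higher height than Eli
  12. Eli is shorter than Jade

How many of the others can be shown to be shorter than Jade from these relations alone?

Directly below Jade: Eli, Haru.
One step further: Wren, Xin (4 so far).
One step further: Ava, Kira (6 so far).
Nothing else is reachable below Jade; 6 in all.

6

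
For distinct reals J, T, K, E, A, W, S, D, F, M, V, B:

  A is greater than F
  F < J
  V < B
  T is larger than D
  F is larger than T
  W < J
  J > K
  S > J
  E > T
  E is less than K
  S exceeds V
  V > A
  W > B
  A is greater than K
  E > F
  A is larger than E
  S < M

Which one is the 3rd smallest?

Chaining the given pairs: D < T < F < E < K < A < V < B < W < J < S < M.
Counting 3 from the smallest end gives F.

F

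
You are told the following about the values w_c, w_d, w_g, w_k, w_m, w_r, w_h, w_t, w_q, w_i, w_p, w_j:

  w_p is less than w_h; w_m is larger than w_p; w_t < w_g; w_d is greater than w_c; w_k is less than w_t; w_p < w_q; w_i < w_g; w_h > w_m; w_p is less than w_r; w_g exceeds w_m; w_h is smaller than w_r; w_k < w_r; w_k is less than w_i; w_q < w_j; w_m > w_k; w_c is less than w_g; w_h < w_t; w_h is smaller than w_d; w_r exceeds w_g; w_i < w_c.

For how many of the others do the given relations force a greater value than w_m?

From w_m the given relations immediately reach w_h, w_g.
From those, w_d, w_t, w_r — 5 in total.
Nothing else is reachable above w_m; 5 in all.

5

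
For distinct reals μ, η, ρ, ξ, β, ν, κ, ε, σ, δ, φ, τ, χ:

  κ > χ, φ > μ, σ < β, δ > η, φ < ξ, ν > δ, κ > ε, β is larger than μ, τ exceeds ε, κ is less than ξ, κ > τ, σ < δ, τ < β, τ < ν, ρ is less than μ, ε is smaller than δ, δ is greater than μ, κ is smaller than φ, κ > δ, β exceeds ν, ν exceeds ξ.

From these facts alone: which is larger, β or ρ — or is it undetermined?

ρ < μ and μ < δ give ρ < δ.
With δ < κ: ρ < μ < δ < κ.
With κ < φ: ρ < μ < δ < κ < φ.
Then φ < ξ extends the chain to ξ.
Then ξ < ν extends the chain to ν.
Then ν < β extends the chain to β.
So β is larger.

β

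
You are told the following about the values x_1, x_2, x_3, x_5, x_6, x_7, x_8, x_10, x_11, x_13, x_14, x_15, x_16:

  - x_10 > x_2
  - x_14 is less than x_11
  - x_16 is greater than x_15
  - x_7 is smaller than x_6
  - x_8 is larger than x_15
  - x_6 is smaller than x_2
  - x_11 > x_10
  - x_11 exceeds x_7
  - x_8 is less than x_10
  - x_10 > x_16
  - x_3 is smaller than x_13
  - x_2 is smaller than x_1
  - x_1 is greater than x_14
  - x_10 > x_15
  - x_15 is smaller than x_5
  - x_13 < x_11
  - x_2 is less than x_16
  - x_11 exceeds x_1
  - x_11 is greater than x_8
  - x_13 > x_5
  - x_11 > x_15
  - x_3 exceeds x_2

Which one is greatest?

x_14 is not greatest since x_14 < x_1; x_15 is not greatest since x_15 < x_5; x_7 is not greatest since x_7 < x_6; x_6 is not greatest since x_6 < x_2; x_8 is not greatest since x_8 < x_11; x_2 is not greatest since x_2 < x_1; x_5 is not greatest since x_5 < x_13; x_1 is not greatest since x_1 < x_11; x_3 is not greatest since x_3 < x_13; x_13 is not greatest since x_13 < x_11; x_16 is not greatest since x_16 < x_10; x_10 is not greatest since x_10 < x_11.
Only x_11 has nothing above it, so x_11 is the greatest.

x_11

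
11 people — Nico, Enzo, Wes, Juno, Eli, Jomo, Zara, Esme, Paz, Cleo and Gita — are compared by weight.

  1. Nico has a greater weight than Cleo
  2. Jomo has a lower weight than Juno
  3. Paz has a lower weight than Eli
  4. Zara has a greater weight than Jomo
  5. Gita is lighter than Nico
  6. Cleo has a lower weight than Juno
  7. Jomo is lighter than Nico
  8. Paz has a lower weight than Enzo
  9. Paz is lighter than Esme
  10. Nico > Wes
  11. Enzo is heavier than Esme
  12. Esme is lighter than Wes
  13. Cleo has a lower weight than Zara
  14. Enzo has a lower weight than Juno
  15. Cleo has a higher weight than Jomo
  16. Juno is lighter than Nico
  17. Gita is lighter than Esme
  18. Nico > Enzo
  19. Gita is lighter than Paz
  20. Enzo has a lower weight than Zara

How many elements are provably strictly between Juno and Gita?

3

Chaining upward from Gita reaches: Paz, Esme, Eli, Enzo, Wes, Zara, Nico.
Chaining downward from Juno reaches: Paz, Jomo, Cleo, Esme, Enzo.
Strictly between Gita and Juno are those in both lists: Paz, Esme, Enzo — 3 elements.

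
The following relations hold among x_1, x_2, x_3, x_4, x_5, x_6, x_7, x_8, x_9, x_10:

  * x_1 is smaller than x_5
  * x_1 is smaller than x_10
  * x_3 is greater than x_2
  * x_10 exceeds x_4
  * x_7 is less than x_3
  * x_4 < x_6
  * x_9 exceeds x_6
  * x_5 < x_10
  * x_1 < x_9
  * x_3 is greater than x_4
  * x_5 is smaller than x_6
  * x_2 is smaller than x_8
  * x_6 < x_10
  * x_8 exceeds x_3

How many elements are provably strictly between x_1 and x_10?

2

The relations place x_1 below x_10. An element lies strictly between them when it is forced above x_1 and also forced below x_10.
Above x_1: {x_5, x_6, x_9}. Below x_10: {x_5, x_4, x_6}.
Intersection: {x_5, x_6} — 2.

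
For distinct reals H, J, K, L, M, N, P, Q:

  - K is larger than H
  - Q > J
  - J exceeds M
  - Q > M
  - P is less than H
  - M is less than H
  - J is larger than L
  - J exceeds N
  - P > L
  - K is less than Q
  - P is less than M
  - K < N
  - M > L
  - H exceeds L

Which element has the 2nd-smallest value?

P

Chaining the given pairs: L < P < M < H < K < N < J < Q.
The 2nd smallest is P.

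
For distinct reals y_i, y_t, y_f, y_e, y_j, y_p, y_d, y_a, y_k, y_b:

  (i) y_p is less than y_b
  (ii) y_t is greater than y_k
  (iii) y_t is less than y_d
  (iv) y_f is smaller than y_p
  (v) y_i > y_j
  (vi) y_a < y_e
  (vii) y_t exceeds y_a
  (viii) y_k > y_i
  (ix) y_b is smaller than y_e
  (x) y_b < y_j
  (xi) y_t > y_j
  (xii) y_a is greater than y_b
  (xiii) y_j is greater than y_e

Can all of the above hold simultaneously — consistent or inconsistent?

The single ordering y_f < y_p < y_b < y_a < y_e < y_j < y_i < y_k < y_t < y_d satisfies every listed relation, so no contradiction arises.

consistent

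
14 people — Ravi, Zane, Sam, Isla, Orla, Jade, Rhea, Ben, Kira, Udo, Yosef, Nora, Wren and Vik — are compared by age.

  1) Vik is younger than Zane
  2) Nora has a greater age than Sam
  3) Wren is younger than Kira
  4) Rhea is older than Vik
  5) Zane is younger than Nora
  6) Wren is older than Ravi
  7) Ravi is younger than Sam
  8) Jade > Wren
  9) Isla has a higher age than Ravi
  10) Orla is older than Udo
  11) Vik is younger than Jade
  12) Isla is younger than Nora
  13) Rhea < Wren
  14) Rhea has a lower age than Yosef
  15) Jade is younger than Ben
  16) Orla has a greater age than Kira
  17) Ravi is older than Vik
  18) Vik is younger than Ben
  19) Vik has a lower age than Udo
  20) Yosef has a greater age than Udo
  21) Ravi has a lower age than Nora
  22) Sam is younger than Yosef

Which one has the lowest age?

Ravi is not least since Vik < Ravi; Isla is not least since Ravi < Isla; Rhea is not least since Vik < Rhea; Udo is not least since Vik < Udo; Zane is not least since Vik < Zane; Sam is not least since Ravi < Sam; Wren is not least since Rhea < Wren; Kira is not least since Wren < Kira; Nora is not least since Ravi < Nora; Yosef is not least since Rhea < Yosef; Jade is not least since Vik < Jade; Orla is not least since Udo < Orla; Ben is not least since Jade < Ben.
Only Vik has nothing below it, so Vik is the lowest age.

Vik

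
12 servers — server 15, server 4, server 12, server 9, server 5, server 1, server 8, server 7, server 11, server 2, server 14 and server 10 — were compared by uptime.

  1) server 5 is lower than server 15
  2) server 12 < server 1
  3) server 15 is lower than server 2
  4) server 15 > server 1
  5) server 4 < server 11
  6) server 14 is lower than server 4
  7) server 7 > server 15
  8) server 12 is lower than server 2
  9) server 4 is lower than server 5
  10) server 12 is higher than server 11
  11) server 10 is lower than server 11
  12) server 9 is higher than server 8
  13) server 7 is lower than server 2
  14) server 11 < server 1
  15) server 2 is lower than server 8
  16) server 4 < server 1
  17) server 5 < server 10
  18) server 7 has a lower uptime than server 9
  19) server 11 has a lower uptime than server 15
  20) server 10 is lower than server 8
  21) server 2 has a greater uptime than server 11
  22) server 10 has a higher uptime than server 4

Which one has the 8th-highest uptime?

server 11

Chaining the given pairs: server 14 < server 4 < server 5 < server 10 < server 11 < server 12 < server 1 < server 15 < server 7 < server 2 < server 8 < server 9.
Counting 8 from the largest end gives server 11.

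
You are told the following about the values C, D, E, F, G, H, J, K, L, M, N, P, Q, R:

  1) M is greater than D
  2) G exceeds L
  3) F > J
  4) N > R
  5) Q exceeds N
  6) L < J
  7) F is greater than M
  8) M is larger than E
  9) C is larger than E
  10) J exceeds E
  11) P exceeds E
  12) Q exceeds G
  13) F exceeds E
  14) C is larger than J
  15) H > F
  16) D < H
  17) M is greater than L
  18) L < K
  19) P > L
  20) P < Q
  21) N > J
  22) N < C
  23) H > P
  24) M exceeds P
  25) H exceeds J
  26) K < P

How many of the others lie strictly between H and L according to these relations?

5

Chaining upward from L reaches: K, P, J, N, M, G, Q, F, C.
Chaining downward from H reaches: D, K, E, P, J, M, F.
Strictly between L and H are those in both lists: K, P, J, M, F — 5 elements.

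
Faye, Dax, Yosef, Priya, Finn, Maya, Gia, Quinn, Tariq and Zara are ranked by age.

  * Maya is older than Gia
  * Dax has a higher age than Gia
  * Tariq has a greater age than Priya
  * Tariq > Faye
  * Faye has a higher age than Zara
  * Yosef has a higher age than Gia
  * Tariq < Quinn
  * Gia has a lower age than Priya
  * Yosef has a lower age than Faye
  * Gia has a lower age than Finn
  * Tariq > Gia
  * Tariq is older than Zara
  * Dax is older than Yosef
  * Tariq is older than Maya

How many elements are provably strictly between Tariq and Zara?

1

The relations place Zara below Tariq. An element lies strictly between them when it is forced above Zara and also forced below Tariq.
Above Zara: {Faye, Quinn}. Below Tariq: {Gia, Yosef, Priya, Faye, Maya}.
Intersection: {Faye} — 1.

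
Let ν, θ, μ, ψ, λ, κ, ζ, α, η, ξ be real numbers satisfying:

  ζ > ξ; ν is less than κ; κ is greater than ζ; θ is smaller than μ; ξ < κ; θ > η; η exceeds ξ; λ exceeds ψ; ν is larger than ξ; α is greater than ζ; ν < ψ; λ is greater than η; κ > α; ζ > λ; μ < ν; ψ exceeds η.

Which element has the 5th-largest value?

ψ

The consecutive relations fix a unique order: ξ < η < θ < μ < ν < ψ < λ < ζ < α < κ.
The 5th largest is ψ.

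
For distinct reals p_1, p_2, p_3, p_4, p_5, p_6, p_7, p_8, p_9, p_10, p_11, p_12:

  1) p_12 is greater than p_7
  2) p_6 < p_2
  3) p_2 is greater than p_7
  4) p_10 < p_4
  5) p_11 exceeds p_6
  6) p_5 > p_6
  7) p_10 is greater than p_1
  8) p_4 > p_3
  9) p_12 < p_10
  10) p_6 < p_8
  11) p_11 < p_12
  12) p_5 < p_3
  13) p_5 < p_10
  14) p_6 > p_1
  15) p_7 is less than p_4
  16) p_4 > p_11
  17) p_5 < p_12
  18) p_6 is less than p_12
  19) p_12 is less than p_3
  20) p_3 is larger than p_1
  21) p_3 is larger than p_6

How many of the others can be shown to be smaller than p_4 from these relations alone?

8

The elements the relations force below p_4 are p_7, p_1, p_6, p_11, p_5, p_12, p_3, p_10 — no chain reaches any other.
That is 8.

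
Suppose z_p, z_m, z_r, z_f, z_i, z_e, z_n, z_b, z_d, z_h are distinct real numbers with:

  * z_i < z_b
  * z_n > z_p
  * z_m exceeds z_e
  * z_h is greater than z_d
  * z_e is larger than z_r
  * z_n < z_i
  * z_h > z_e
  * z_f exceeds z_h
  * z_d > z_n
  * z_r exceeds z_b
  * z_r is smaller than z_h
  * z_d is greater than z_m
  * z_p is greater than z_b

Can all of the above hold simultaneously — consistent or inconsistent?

inconsistent

We have z_b < z_p stated directly, yet also z_p < z_n < z_i < z_b by chaining the others — so z_p < z_b. Contradiction.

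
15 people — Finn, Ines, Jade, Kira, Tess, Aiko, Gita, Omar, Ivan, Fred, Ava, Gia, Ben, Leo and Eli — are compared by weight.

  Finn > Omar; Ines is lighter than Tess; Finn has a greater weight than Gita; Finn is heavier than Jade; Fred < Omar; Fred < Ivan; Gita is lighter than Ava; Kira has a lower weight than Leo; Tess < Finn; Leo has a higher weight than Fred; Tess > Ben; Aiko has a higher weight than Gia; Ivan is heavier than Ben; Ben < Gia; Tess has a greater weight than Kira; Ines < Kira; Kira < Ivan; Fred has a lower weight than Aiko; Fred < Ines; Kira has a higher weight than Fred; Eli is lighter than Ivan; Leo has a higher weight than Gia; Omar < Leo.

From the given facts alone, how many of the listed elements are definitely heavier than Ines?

5

From Ines the given relations immediately reach Kira, Tess.
From those, Finn, Ivan, Leo — 5 in total.
Nothing else is reachable above Ines; 5 in all.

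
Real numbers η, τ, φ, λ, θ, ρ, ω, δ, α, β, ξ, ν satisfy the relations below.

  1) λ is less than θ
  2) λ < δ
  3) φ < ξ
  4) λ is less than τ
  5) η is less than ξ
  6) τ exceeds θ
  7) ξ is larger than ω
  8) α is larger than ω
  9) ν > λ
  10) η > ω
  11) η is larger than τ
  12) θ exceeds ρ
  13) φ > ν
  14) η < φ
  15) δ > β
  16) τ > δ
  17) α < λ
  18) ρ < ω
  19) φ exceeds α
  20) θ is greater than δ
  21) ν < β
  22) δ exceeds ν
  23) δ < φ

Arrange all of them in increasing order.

ρ < ω < α < λ < ν < β < δ < θ < τ < η < φ < ξ

Nothing is placed below ρ, so it is least; from there ρ < ω; ω < α; α < λ; λ < ν; ν < β; β < δ; δ < θ; θ < τ; τ < η; η < φ; φ < ξ, each given directly.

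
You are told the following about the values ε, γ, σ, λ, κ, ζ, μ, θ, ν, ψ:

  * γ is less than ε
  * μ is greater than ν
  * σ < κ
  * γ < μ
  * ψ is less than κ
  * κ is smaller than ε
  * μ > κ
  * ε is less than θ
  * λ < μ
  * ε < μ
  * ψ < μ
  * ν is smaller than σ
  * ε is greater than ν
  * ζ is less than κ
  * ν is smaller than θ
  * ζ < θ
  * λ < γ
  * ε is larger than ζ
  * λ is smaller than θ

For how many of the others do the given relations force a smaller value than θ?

From θ the given relations immediately reach ν, ζ, λ, ε.
From those, γ, κ — 6 in total.
From those, ψ, σ — 8 in total.
No other element is forced below θ by the given relations, so the count is 8.

8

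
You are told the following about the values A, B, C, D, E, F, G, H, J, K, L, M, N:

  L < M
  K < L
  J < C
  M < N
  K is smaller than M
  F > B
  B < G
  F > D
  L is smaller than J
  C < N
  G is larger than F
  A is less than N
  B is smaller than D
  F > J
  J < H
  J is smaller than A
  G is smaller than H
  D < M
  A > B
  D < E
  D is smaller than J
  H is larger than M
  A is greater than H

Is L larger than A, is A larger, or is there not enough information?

Link the given pairs in sequence: L < J; J < F; F < G; G < H; H < A.
Together: L < J < F < G < H < A.
So A is larger.

A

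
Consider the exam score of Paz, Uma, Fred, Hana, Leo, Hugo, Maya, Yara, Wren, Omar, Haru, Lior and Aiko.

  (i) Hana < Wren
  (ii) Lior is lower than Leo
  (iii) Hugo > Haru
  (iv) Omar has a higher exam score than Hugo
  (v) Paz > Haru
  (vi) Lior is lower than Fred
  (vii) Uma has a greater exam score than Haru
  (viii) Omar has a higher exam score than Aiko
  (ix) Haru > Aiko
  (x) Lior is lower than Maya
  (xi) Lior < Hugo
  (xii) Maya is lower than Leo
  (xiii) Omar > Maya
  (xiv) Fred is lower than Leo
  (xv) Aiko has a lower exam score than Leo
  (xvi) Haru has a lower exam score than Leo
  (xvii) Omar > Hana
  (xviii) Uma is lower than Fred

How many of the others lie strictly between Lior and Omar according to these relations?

The relations place Lior below Omar. An element lies strictly between them when it is forced above Lior and also forced below Omar.
Above Lior: {Maya, Fred, Leo, Hugo}. Below Omar: {Hana, Aiko, Maya, Haru, Hugo}.
Intersection: {Maya, Hugo} — 2.

2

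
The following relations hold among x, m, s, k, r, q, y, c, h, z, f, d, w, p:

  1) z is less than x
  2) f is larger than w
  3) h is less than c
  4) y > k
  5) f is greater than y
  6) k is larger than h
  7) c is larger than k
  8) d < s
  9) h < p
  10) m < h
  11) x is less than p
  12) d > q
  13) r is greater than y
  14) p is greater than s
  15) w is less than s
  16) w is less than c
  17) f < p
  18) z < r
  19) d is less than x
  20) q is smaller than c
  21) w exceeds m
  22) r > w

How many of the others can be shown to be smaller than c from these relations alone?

5

The elements the relations force below c are q, m, h, w, k — no chain reaches any other.
That is 5.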